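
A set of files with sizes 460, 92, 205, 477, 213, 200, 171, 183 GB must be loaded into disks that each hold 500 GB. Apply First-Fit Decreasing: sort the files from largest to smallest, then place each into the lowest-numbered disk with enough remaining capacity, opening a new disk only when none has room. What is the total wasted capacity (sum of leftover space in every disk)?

Sorted descending: 477, 460, 213, 205, 200, 183, 171, 92.
477 GB → disk 1 (remaining 23 GB)
460 GB → disk 2 (remaining 40 GB)
213 GB → disk 3 (remaining 287 GB)
205 GB → disk 3 (remaining 82 GB)
200 GB → disk 4 (remaining 300 GB)
183 GB → disk 4 (remaining 117 GB)
171 GB → disk 5 (remaining 329 GB)
92 GB → disk 4 (remaining 25 GB)
5 disks × 500 GB = 2500 GB; used 2001 GB; unused 499 GB.

499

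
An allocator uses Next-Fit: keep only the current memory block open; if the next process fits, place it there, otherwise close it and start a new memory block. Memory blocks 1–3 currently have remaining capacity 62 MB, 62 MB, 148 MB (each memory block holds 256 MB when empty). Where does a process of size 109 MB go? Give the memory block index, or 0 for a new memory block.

Next-Fit only looks at memory block 3, which has 148 MB free.
109 MB fits there.

3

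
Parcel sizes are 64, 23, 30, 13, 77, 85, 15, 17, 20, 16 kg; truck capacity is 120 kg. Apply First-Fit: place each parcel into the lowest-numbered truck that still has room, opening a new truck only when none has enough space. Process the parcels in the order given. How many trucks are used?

4

truck 1: place 64 kg, 56 kg left
truck 1: place 23 kg, 33 kg left
truck 1: place 30 kg, 3 kg left
truck 2: place 13 kg, 107 kg left
truck 2: place 77 kg, 30 kg left
truck 3: place 85 kg, 35 kg left
truck 2: place 15 kg, 15 kg left
truck 3: place 17 kg, 18 kg left
truck 4: place 20 kg, 100 kg left
truck 3: place 16 kg, 2 kg left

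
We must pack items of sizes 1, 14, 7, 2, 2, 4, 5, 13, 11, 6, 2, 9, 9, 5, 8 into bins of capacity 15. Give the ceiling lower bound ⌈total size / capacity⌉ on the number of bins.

7 bins

Total size = 1 + 14 + 7 + 2 + 2 + 4 + 5 + 13 + 11 + 6 + 2 + 9 + 9 + 5 + 8 = 98.
⌈98 / 15⌉ = 7.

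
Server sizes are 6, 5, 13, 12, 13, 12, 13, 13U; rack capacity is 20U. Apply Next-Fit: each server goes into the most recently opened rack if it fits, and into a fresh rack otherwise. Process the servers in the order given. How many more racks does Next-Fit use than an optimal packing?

1

Next-Fit: [6,5] [13] [12] [13] [12] [13] [13] → 7 racks.
6 servers exceed 10U (half the capacity), and no two of those can share a rack, so at least 6 racks are needed.
An optimal packing achieves that bound: [13,6] [13,5] [13] [13] [12] [12] → 6 racks.
Excess: 7 − 6 = 1.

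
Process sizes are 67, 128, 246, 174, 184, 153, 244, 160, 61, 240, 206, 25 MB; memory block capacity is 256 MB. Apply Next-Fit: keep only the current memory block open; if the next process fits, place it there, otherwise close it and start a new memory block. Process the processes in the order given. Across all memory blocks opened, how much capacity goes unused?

memory block 1: place 67 MB, 189 MB left
memory block 1: place 128 MB, 61 MB left
memory block 2: place 246 MB, 10 MB left
memory block 3: place 174 MB, 82 MB left
memory block 4: place 184 MB, 72 MB left
memory block 5: place 153 MB, 103 MB left
memory block 6: place 244 MB, 12 MB left
memory block 7: place 160 MB, 96 MB left
memory block 7: place 61 MB, 35 MB left
memory block 8: place 240 MB, 16 MB left
memory block 9: place 206 MB, 50 MB left
memory block 9: place 25 MB, 25 MB left
9 memory blocks × 256 MB = 2304 MB; used 1888 MB; unused 416 MB.

416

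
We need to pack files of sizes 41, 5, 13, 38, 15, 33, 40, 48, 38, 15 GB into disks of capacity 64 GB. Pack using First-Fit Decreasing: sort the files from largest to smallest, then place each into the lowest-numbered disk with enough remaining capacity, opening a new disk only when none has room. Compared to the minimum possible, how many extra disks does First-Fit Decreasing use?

0

First-Fit Decreasing: [48,15] [41,15,5] [40,13] [38] [38] [33] → 6 disks.
6 files exceed 32 GB (half the capacity), and no two of those can share a disk, so at least 6 disks are needed.
So 6 is already optimal.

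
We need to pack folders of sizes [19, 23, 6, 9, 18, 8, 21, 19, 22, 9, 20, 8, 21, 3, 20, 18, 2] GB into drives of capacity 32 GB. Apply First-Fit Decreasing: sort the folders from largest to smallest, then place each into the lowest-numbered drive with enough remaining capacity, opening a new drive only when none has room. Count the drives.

Sorted descending: 23, 22, 21, 21, 20, 20, 19, 19, 18, 18, 9, 9, 8, 8, 6, 3, 2.
Put 23 GB in drive 1; 9 GB remain.
Put 22 GB in drive 2; 10 GB remain.
Put 21 GB in drive 3; 11 GB remain.
Put 21 GB in drive 4; 11 GB remain.
Put 20 GB in drive 5; 12 GB remain.
Put 20 GB in drive 6; 12 GB remain.
Put 19 GB in drive 7; 13 GB remain.
Put 19 GB in drive 8; 13 GB remain.
Put 18 GB in drive 9; 14 GB remain.
Put 18 GB in drive 10; 14 GB remain.
Put 9 GB in drive 1; 0 GB remain.
Put 9 GB in drive 2; 1 GB remain.
Put 8 GB in drive 3; 3 GB remain.
Put 8 GB in drive 4; 3 GB remain.
Put 6 GB in drive 5; 6 GB remain.
Put 3 GB in drive 3; 0 GB remain.
Put 2 GB in drive 4; 1 GB remain.

10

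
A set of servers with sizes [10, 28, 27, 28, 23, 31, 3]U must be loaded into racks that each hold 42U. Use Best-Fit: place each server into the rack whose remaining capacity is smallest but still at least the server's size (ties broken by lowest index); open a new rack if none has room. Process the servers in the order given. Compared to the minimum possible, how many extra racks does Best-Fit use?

Best-Fit: [10,28,3] [27] [28] [23] [31] → 5 racks.
5 servers exceed 21U (half the capacity), and no two of those can share a rack, so at least 5 racks are needed.
So 5 is already optimal.

0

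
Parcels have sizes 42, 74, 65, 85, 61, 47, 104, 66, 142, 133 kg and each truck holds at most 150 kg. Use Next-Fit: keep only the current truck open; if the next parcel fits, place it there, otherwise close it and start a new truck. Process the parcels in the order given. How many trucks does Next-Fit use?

Put 42 kg in truck 1; 108 kg remain.
Put 74 kg in truck 1; 34 kg remain.
Put 65 kg in truck 2; 85 kg remain.
Put 85 kg in truck 2; 0 kg remain.
Put 61 kg in truck 3; 89 kg remain.
Put 47 kg in truck 3; 42 kg remain.
Put 104 kg in truck 4; 46 kg remain.
Put 66 kg in truck 5; 84 kg remain.
Put 142 kg in truck 6; 8 kg remain.
Put 133 kg in truck 7; 17 kg remain.

7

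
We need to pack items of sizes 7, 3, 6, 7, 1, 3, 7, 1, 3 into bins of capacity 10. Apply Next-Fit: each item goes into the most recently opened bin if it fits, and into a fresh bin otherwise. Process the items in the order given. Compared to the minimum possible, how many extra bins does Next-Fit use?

Next-Fit: [7,3] [6] [7,1] [3,7] [1,3] → 5 bins.
Total size 38; any packing needs at least ⌈38/10⌉ = 4 bins.
An optimal packing achieves that bound: [7,3] [7,3] [7,3] [6,1,1] → 4 bins.
Excess: 5 − 4 = 1.

1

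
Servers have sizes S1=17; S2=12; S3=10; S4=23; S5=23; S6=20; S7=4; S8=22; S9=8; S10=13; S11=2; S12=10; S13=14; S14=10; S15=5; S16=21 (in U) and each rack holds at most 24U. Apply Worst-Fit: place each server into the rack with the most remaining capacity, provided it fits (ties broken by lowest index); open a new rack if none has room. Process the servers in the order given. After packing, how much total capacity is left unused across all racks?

26

S1 (17U) → rack 1 (remaining 7U)
S2 (12U) → rack 2 (remaining 12U)
S3 (10U) → rack 2 (remaining 2U)
S4 (23U) → rack 3 (remaining 1U)
S5 (23U) → rack 4 (remaining 1U)
S6 (20U) → rack 5 (remaining 4U)
S7 (4U) → rack 1 (remaining 3U)
S8 (22U) → rack 6 (remaining 2U)
S9 (8U) → rack 7 (remaining 16U)
S10 (13U) → rack 7 (remaining 3U)
S11 (2U) → rack 5 (remaining 2U)
S12 (10U) → rack 8 (remaining 14U)
S13 (14U) → rack 8 (remaining 0U)
S14 (10U) → rack 9 (remaining 14U)
S15 (5U) → rack 9 (remaining 9U)
S16 (21U) → rack 10 (remaining 3U)
10 racks × 24U = 240U; used 214U; unused 26U.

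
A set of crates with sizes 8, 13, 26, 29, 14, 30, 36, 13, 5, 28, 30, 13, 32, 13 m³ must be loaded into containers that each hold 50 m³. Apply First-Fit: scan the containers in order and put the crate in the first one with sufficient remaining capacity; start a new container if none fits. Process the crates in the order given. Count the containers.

container 1: place 8 m³, 42 m³ left
container 1: place 13 m³, 29 m³ left
container 1: place 26 m³, 3 m³ left
container 2: place 29 m³, 21 m³ left
container 2: place 14 m³, 7 m³ left
container 3: place 30 m³, 20 m³ left
container 4: place 36 m³, 14 m³ left
container 3: place 13 m³, 7 m³ left
container 2: place 5 m³, 2 m³ left
container 5: place 28 m³, 22 m³ left
container 6: place 30 m³, 20 m³ left
container 4: place 13 m³, 1 m³ left
container 7: place 32 m³, 18 m³ left
container 5: place 13 m³, 9 m³ left

7 containers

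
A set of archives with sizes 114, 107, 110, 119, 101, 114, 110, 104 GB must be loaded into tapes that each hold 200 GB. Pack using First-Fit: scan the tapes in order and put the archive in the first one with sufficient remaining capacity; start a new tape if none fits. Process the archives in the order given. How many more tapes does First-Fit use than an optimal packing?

First-Fit: [114] [107] [110] [119] [101] [114] [110] [104] → 8 tapes.
8 archives exceed 100 GB (half the capacity), and no two of those can share a tape, so at least 8 tapes are needed.
So 8 is already optimal.

0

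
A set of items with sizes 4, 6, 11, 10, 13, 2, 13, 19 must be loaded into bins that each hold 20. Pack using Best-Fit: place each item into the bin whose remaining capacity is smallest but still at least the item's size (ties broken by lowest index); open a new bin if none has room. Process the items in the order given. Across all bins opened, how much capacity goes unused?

22

4 → bin 1 (remaining 16)
6 → bin 1 (remaining 10)
11 → bin 2 (remaining 9)
10 → bin 1 (remaining 0)
13 → bin 3 (remaining 7)
2 → bin 3 (remaining 5)
13 → bin 4 (remaining 7)
19 → bin 5 (remaining 1)
5 bins × 20 = 100; used 78; unused 22.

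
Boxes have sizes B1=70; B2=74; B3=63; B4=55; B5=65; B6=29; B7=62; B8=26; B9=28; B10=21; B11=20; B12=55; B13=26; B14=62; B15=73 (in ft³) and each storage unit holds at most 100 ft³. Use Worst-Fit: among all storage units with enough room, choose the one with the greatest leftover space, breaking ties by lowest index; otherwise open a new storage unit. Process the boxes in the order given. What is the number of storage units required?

9

B1 (70 ft³) → storage unit 1 (remaining 30 ft³)
B2 (74 ft³) → storage unit 2 (remaining 26 ft³)
B3 (63 ft³) → storage unit 3 (remaining 37 ft³)
B4 (55 ft³) → storage unit 4 (remaining 45 ft³)
B5 (65 ft³) → storage unit 5 (remaining 35 ft³)
B6 (29 ft³) → storage unit 4 (remaining 16 ft³)
B7 (62 ft³) → storage unit 6 (remaining 38 ft³)
B8 (26 ft³) → storage unit 6 (remaining 12 ft³)
B9 (28 ft³) → storage unit 3 (remaining 9 ft³)
B10 (21 ft³) → storage unit 5 (remaining 14 ft³)
B11 (20 ft³) → storage unit 1 (remaining 10 ft³)
B12 (55 ft³) → storage unit 7 (remaining 45 ft³)
B13 (26 ft³) → storage unit 7 (remaining 19 ft³)
B14 (62 ft³) → storage unit 8 (remaining 38 ft³)
B15 (73 ft³) → storage unit 9 (remaining 27 ft³)
Final storage units: [70,20] [74] [63,28] [55,29] [65,21] [62,26] [55,26] [62] [73].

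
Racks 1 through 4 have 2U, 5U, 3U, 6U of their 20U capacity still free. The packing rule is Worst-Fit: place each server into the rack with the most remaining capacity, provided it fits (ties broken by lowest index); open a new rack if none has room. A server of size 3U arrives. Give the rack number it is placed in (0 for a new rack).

4

Racks with room: rack 2 (5U), rack 3 (3U), rack 4 (6U).
Most room is rack 4 with 6U free.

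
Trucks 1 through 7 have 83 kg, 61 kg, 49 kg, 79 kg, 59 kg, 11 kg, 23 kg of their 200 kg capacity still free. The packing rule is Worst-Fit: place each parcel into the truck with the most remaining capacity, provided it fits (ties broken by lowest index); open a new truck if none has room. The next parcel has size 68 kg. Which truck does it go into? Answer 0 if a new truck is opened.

Trucks with room: truck 1 (83 kg), truck 4 (79 kg).
Most room is truck 1 with 83 kg free.

1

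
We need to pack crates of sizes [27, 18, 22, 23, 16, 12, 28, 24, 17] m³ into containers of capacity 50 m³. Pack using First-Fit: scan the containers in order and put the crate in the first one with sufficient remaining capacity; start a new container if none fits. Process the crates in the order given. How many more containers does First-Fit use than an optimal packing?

First-Fit: [27,18] [22,23] [16,12,17] [28] [24] → 5 containers.
Total size 187 m³; any packing needs at least ⌈187/50⌉ = 4 containers.
An optimal packing achieves that bound: [28,22] [27,23] [24,18] [17,16,12] → 4 containers.
Excess: 5 − 4 = 1.

1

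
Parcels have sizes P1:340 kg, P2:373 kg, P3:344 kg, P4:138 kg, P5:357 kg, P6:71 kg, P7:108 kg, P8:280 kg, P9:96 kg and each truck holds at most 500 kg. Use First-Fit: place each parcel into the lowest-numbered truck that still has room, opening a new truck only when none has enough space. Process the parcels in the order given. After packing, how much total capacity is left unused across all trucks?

P1 (340 kg) → truck 1 (remaining 160 kg)
P2 (373 kg) → truck 2 (remaining 127 kg)
P3 (344 kg) → truck 3 (remaining 156 kg)
P4 (138 kg) → truck 1 (remaining 22 kg)
P5 (357 kg) → truck 4 (remaining 143 kg)
P6 (71 kg) → truck 2 (remaining 56 kg)
P7 (108 kg) → truck 3 (remaining 48 kg)
P8 (280 kg) → truck 5 (remaining 220 kg)
P9 (96 kg) → truck 4 (remaining 47 kg)
5 trucks × 500 kg = 2500 kg; used 2107 kg; unused 393 kg.

393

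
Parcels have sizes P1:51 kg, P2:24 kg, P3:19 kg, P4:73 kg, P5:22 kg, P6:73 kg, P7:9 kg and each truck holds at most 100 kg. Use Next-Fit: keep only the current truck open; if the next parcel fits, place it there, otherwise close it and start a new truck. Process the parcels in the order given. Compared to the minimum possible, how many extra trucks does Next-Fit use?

0

Next-Fit: [51,24,19] [73,22] [73,9] → 3 trucks.
Total size 271 kg; any packing needs at least ⌈271/100⌉ = 3 trucks.
So 3 is already optimal.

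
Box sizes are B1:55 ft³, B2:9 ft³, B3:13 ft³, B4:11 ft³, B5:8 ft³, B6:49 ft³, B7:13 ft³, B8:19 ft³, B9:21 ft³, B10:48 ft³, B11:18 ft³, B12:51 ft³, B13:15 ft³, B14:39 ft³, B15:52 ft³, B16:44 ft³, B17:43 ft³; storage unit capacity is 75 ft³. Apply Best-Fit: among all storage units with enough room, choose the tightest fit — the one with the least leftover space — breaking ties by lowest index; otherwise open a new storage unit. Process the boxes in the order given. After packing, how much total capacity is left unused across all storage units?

Put B1 (55 ft³) in storage unit 1; 20 ft³ remain.
Put B2 (9 ft³) in storage unit 1; 11 ft³ remain.
Put B3 (13 ft³) in storage unit 2; 62 ft³ remain.
Put B4 (11 ft³) in storage unit 1; 0 ft³ remain.
Put B5 (8 ft³) in storage unit 2; 54 ft³ remain.
Put B6 (49 ft³) in storage unit 2; 5 ft³ remain.
Put B7 (13 ft³) in storage unit 3; 62 ft³ remain.
Put B8 (19 ft³) in storage unit 3; 43 ft³ remain.
Put B9 (21 ft³) in storage unit 3; 22 ft³ remain.
Put B10 (48 ft³) in storage unit 4; 27 ft³ remain.
Put B11 (18 ft³) in storage unit 3; 4 ft³ remain.
Put B12 (51 ft³) in storage unit 5; 24 ft³ remain.
Put B13 (15 ft³) in storage unit 5; 9 ft³ remain.
Put B14 (39 ft³) in storage unit 6; 36 ft³ remain.
Put B15 (52 ft³) in storage unit 7; 23 ft³ remain.
Put B16 (44 ft³) in storage unit 8; 31 ft³ remain.
Put B17 (43 ft³) in storage unit 9; 32 ft³ remain.
9 storage units × 75 ft³ = 675 ft³; used 508 ft³; unused 167 ft³.

167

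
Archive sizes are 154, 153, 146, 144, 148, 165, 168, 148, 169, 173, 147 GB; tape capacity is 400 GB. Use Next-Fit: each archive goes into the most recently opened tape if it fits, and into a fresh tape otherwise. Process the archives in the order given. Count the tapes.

tape 1: place 154 GB, 246 GB left
tape 1: place 153 GB, 93 GB left
tape 2: place 146 GB, 254 GB left
tape 2: place 144 GB, 110 GB left
tape 3: place 148 GB, 252 GB left
tape 3: place 165 GB, 87 GB left
tape 4: place 168 GB, 232 GB left
tape 4: place 148 GB, 84 GB left
tape 5: place 169 GB, 231 GB left
tape 5: place 173 GB, 58 GB left
tape 6: place 147 GB, 253 GB left

6 tapes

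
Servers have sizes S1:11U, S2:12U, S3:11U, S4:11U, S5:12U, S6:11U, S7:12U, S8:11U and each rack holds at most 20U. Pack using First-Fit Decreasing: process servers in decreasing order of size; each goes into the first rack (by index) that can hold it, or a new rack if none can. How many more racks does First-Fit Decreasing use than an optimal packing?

0

First-Fit Decreasing: [12] [12] [12] [11] [11] [11] [11] [11] → 8 racks.
8 servers exceed 10U (half the capacity), and no two of those can share a rack, so at least 8 racks are needed.
So 8 is already optimal.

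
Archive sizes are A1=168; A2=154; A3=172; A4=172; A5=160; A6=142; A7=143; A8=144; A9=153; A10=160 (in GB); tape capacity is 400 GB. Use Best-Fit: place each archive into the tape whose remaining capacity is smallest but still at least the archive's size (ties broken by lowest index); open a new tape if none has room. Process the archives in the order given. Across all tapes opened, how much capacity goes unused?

432

Put A1 (168 GB) in tape 1; 232 GB remain.
Put A2 (154 GB) in tape 1; 78 GB remain.
Put A3 (172 GB) in tape 2; 228 GB remain.
Put A4 (172 GB) in tape 2; 56 GB remain.
Put A5 (160 GB) in tape 3; 240 GB remain.
Put A6 (142 GB) in tape 3; 98 GB remain.
Put A7 (143 GB) in tape 4; 257 GB remain.
Put A8 (144 GB) in tape 4; 113 GB remain.
Put A9 (153 GB) in tape 5; 247 GB remain.
Put A10 (160 GB) in tape 5; 87 GB remain.
5 tapes × 400 GB = 2000 GB; used 1568 GB; unused 432 GB.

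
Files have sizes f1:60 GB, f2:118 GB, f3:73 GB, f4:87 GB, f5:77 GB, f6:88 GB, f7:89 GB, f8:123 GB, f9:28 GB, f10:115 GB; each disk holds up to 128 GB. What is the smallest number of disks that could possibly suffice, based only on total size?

Total size = 60 + 118 + 73 + 87 + 77 + 88 + 89 + 123 + 28 + 115 = 858 GB.
⌈858 / 128⌉ = 7.

7 disks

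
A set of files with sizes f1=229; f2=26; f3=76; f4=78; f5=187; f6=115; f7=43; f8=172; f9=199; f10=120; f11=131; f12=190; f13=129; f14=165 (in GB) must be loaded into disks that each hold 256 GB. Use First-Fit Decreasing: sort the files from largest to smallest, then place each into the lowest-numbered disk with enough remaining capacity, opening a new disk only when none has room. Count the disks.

Sorted descending: 229, 199, 190, 187, 172, 165, 131, 129, 120, 115, 78, 76, 43, 26.
disk 1: place 229 GB, 27 GB left
disk 2: place 199 GB, 57 GB left
disk 3: place 190 GB, 66 GB left
disk 4: place 187 GB, 69 GB left
disk 5: place 172 GB, 84 GB left
disk 6: place 165 GB, 91 GB left
disk 7: place 131 GB, 125 GB left
disk 8: place 129 GB, 127 GB left
disk 7: place 120 GB, 5 GB left
disk 8: place 115 GB, 12 GB left
disk 5: place 78 GB, 6 GB left
disk 6: place 76 GB, 15 GB left
disk 2: place 43 GB, 14 GB left
disk 1: place 26 GB, 1 GB left

8 disks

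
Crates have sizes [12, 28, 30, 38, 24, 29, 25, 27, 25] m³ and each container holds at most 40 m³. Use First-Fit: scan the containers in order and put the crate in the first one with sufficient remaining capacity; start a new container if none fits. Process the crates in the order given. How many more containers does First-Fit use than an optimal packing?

First-Fit: [12,28] [30] [38] [24] [29] [25] [27] [25] → 8 containers.
8 crates exceed 20 m³ (half the capacity), and no two of those can share a container, so at least 8 containers are needed.
So 8 is already optimal.

0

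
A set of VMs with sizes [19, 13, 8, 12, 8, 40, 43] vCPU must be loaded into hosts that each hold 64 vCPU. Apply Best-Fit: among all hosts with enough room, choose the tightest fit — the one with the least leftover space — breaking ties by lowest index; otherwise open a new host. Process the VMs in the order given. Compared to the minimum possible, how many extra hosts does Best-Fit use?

Best-Fit: [19,13,8,12,8] [40] [43] → 3 hosts.
Total size 143 vCPU; any packing needs at least ⌈143/64⌉ = 3 hosts.
So 3 is already optimal.

0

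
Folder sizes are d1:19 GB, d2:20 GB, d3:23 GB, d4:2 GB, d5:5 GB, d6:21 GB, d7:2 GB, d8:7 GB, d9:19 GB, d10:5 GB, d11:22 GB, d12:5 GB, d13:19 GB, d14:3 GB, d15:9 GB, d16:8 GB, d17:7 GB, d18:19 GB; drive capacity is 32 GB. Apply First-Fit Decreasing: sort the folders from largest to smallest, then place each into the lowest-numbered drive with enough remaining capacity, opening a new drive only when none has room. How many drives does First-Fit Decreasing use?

Sorted descending: 23, 22, 21, 20, 19, 19, 19, 19, 9, 8, 7, 7, 5, 5, 5, 3, 2, 2.
drive 1: place 23 GB, 9 GB left
drive 2: place 22 GB, 10 GB left
drive 3: place 21 GB, 11 GB left
drive 4: place 20 GB, 12 GB left
drive 5: place 19 GB, 13 GB left
drive 6: place 19 GB, 13 GB left
drive 7: place 19 GB, 13 GB left
drive 8: place 19 GB, 13 GB left
drive 1: place 9 GB, 0 GB left
drive 2: place 8 GB, 2 GB left
drive 3: place 7 GB, 4 GB left
drive 4: place 7 GB, 5 GB left
drive 4: place 5 GB, 0 GB left
drive 5: place 5 GB, 8 GB left
drive 5: place 5 GB, 3 GB left
drive 3: place 3 GB, 1 GB left
drive 2: place 2 GB, 0 GB left
drive 5: place 2 GB, 1 GB left

8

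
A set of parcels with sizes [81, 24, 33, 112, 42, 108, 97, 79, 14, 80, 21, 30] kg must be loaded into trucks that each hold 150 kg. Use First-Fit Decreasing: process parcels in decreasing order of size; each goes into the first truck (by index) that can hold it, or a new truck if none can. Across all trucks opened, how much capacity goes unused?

Sorted descending: 112, 108, 97, 81, 80, 79, 42, 33, 30, 24, 21, 14.
truck 1: place 112 kg, 38 kg left
truck 2: place 108 kg, 42 kg left
truck 3: place 97 kg, 53 kg left
truck 4: place 81 kg, 69 kg left
truck 5: place 80 kg, 70 kg left
truck 6: place 79 kg, 71 kg left
truck 2: place 42 kg, 0 kg left
truck 1: place 33 kg, 5 kg left
truck 3: place 30 kg, 23 kg left
truck 4: place 24 kg, 45 kg left
truck 3: place 21 kg, 2 kg left
truck 4: place 14 kg, 31 kg left
6 trucks × 150 kg = 900 kg; used 721 kg; unused 179 kg.

179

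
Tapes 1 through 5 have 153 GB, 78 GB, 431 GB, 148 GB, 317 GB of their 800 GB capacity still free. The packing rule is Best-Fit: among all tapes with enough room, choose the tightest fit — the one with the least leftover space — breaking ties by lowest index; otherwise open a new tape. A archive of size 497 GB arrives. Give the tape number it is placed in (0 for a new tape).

No tape has ≥ 497 GB free, so a new tape is opened.

0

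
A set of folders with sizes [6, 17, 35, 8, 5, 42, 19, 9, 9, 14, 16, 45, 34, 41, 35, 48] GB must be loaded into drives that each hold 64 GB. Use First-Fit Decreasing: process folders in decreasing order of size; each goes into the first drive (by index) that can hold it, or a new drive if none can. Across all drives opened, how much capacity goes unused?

Sorted descending: 48, 45, 42, 41, 35, 35, 34, 19, 17, 16, 14, 9, 9, 8, 6, 5.
Put 48 GB in drive 1; 16 GB remain.
Put 45 GB in drive 2; 19 GB remain.
Put 42 GB in drive 3; 22 GB remain.
Put 41 GB in drive 4; 23 GB remain.
Put 35 GB in drive 5; 29 GB remain.
Put 35 GB in drive 6; 29 GB remain.
Put 34 GB in drive 7; 30 GB remain.
Put 19 GB in drive 2; 0 GB remain.
Put 17 GB in drive 3; 5 GB remain.
Put 16 GB in drive 1; 0 GB remain.
Put 14 GB in drive 4; 9 GB remain.
Put 9 GB in drive 4; 0 GB remain.
Put 9 GB in drive 5; 20 GB remain.
Put 8 GB in drive 5; 12 GB remain.
Put 6 GB in drive 5; 6 GB remain.
Put 5 GB in drive 3; 0 GB remain.
7 drives × 64 GB = 448 GB; used 383 GB; unused 65 GB.

65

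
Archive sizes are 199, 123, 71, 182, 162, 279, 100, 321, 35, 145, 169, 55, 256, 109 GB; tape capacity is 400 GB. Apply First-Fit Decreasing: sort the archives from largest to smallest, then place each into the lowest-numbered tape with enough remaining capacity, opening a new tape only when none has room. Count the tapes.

6

Sorted descending: 321, 279, 256, 199, 182, 169, 162, 145, 123, 109, 100, 71, 55, 35.
tape 1: place 321 GB, 79 GB left
tape 2: place 279 GB, 121 GB left
tape 3: place 256 GB, 144 GB left
tape 4: place 199 GB, 201 GB left
tape 4: place 182 GB, 19 GB left
tape 5: place 169 GB, 231 GB left
tape 5: place 162 GB, 69 GB left
tape 6: place 145 GB, 255 GB left
tape 3: place 123 GB, 21 GB left
tape 2: place 109 GB, 12 GB left
tape 6: place 100 GB, 155 GB left
tape 1: place 71 GB, 8 GB left
tape 5: place 55 GB, 14 GB left
tape 6: place 35 GB, 120 GB left
Final tapes: [321,71] [279,109] [256,123] [199,182] [169,162,55] [145,100,35].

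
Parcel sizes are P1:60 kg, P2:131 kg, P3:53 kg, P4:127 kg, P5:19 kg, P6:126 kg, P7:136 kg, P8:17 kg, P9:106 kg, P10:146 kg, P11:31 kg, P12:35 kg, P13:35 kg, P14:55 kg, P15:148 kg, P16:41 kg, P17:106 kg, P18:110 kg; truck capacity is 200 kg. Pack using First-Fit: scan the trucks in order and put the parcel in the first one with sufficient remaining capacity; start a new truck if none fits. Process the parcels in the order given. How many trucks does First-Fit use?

9

Put P1 (60 kg) in truck 1; 140 kg remain.
Put P2 (131 kg) in truck 1; 9 kg remain.
Put P3 (53 kg) in truck 2; 147 kg remain.
Put P4 (127 kg) in truck 2; 20 kg remain.
Put P5 (19 kg) in truck 2; 1 kg remain.
Put P6 (126 kg) in truck 3; 74 kg remain.
Put P7 (136 kg) in truck 4; 64 kg remain.
Put P8 (17 kg) in truck 3; 57 kg remain.
Put P9 (106 kg) in truck 5; 94 kg remain.
Put P10 (146 kg) in truck 6; 54 kg remain.
Put P11 (31 kg) in truck 3; 26 kg remain.
Put P12 (35 kg) in truck 4; 29 kg remain.
Put P13 (35 kg) in truck 5; 59 kg remain.
Put P14 (55 kg) in truck 5; 4 kg remain.
Put P15 (148 kg) in truck 7; 52 kg remain.
Put P16 (41 kg) in truck 6; 13 kg remain.
Put P17 (106 kg) in truck 8; 94 kg remain.
Put P18 (110 kg) in truck 9; 90 kg remain.
Final trucks: [60,131] [53,127,19] [126,17,31] [136,35] [106,35,55] [146,41] [148] [106] [110].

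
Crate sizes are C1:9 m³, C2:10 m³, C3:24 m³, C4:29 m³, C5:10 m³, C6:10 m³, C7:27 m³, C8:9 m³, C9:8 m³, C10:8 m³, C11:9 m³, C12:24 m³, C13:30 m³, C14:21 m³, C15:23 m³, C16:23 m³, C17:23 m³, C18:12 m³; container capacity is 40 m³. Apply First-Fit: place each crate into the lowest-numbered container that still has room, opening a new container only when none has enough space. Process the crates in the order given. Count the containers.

10

container 1: place C1 (9 m³), 31 m³ left
container 1: place C2 (10 m³), 21 m³ left
container 2: place C3 (24 m³), 16 m³ left
container 3: place C4 (29 m³), 11 m³ left
container 1: place C5 (10 m³), 11 m³ left
container 1: place C6 (10 m³), 1 m³ left
container 4: place C7 (27 m³), 13 m³ left
container 2: place C8 (9 m³), 7 m³ left
container 3: place C9 (8 m³), 3 m³ left
container 4: place C10 (8 m³), 5 m³ left
container 5: place C11 (9 m³), 31 m³ left
container 5: place C12 (24 m³), 7 m³ left
container 6: place C13 (30 m³), 10 m³ left
container 7: place C14 (21 m³), 19 m³ left
container 8: place C15 (23 m³), 17 m³ left
container 9: place C16 (23 m³), 17 m³ left
container 10: place C17 (23 m³), 17 m³ left
container 7: place C18 (12 m³), 7 m³ left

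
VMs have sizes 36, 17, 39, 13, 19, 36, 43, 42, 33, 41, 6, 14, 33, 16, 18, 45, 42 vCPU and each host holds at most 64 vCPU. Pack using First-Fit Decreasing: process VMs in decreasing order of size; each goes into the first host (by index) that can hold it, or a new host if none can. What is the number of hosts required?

Sorted descending: 45, 43, 42, 42, 41, 39, 36, 36, 33, 33, 19, 18, 17, 16, 14, 13, 6.
host 1: place 45 vCPU, 19 vCPU left
host 2: place 43 vCPU, 21 vCPU left
host 3: place 42 vCPU, 22 vCPU left
host 4: place 42 vCPU, 22 vCPU left
host 5: place 41 vCPU, 23 vCPU left
host 6: place 39 vCPU, 25 vCPU left
host 7: place 36 vCPU, 28 vCPU left
host 8: place 36 vCPU, 28 vCPU left
host 9: place 33 vCPU, 31 vCPU left
host 10: place 33 vCPU, 31 vCPU left
host 1: place 19 vCPU, 0 vCPU left
host 2: place 18 vCPU, 3 vCPU left
host 3: place 17 vCPU, 5 vCPU left
host 4: place 16 vCPU, 6 vCPU left
host 5: place 14 vCPU, 9 vCPU left
host 6: place 13 vCPU, 12 vCPU left
host 4: place 6 vCPU, 0 vCPU left
Final hosts: [45,19] [43,18] [42,17] [42,16,6] [41,14] [39,13] [36] [36] [33] [33].

10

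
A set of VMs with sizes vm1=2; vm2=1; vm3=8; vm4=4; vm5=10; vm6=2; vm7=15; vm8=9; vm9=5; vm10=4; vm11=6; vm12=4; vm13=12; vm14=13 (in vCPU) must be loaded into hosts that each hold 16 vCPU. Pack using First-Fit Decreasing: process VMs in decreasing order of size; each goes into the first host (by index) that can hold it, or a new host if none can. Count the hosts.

6 hosts

Sorted descending: 15, 13, 12, 10, 9, 8, 6, 5, 4, 4, 4, 2, 2, 1.
15 vCPU → host 1 (remaining 1 vCPU)
13 vCPU → host 2 (remaining 3 vCPU)
12 vCPU → host 3 (remaining 4 vCPU)
10 vCPU → host 4 (remaining 6 vCPU)
9 vCPU → host 5 (remaining 7 vCPU)
8 vCPU → host 6 (remaining 8 vCPU)
6 vCPU → host 4 (remaining 0 vCPU)
5 vCPU → host 5 (remaining 2 vCPU)
4 vCPU → host 3 (remaining 0 vCPU)
4 vCPU → host 6 (remaining 4 vCPU)
4 vCPU → host 6 (remaining 0 vCPU)
2 vCPU → host 2 (remaining 1 vCPU)
2 vCPU → host 5 (remaining 0 vCPU)
1 vCPU → host 1 (remaining 0 vCPU)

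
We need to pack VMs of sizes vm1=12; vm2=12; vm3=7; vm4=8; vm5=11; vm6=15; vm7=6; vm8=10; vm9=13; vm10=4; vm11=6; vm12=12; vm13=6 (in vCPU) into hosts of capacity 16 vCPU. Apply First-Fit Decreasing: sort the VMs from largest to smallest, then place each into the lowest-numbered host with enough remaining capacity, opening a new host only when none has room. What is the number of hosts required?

Sorted descending: 15, 13, 12, 12, 12, 11, 10, 8, 7, 6, 6, 6, 4.
15 vCPU → host 1 (remaining 1 vCPU)
13 vCPU → host 2 (remaining 3 vCPU)
12 vCPU → host 3 (remaining 4 vCPU)
12 vCPU → host 4 (remaining 4 vCPU)
12 vCPU → host 5 (remaining 4 vCPU)
11 vCPU → host 6 (remaining 5 vCPU)
10 vCPU → host 7 (remaining 6 vCPU)
8 vCPU → host 8 (remaining 8 vCPU)
7 vCPU → host 8 (remaining 1 vCPU)
6 vCPU → host 7 (remaining 0 vCPU)
6 vCPU → host 9 (remaining 10 vCPU)
6 vCPU → host 9 (remaining 4 vCPU)
4 vCPU → host 3 (remaining 0 vCPU)
Final hosts: [15] [13] [12,4] [12] [12] [11] [10,6] [8,7] [6,6].

9 hosts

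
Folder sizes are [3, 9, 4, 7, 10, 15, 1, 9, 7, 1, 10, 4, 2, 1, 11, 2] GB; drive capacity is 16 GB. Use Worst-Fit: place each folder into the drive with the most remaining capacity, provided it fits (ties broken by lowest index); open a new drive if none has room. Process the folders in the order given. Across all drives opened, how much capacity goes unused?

16

drive 1: place 3 GB, 13 GB left
drive 1: place 9 GB, 4 GB left
drive 1: place 4 GB, 0 GB left
drive 2: place 7 GB, 9 GB left
drive 3: place 10 GB, 6 GB left
drive 4: place 15 GB, 1 GB left
drive 2: place 1 GB, 8 GB left
drive 5: place 9 GB, 7 GB left
drive 2: place 7 GB, 1 GB left
drive 5: place 1 GB, 6 GB left
drive 6: place 10 GB, 6 GB left
drive 3: place 4 GB, 2 GB left
drive 5: place 2 GB, 4 GB left
drive 6: place 1 GB, 5 GB left
drive 7: place 11 GB, 5 GB left
drive 6: place 2 GB, 3 GB left
7 drives × 16 GB = 112 GB; used 96 GB; unused 16 GB.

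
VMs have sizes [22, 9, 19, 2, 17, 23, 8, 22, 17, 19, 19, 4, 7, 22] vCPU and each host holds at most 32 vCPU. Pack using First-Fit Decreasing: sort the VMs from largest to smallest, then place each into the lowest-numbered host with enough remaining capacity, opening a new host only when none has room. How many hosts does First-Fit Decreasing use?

Sorted descending: 23, 22, 22, 22, 19, 19, 19, 17, 17, 9, 8, 7, 4, 2.
Put 23 vCPU in host 1; 9 vCPU remain.
Put 22 vCPU in host 2; 10 vCPU remain.
Put 22 vCPU in host 3; 10 vCPU remain.
Put 22 vCPU in host 4; 10 vCPU remain.
Put 19 vCPU in host 5; 13 vCPU remain.
Put 19 vCPU in host 6; 13 vCPU remain.
Put 19 vCPU in host 7; 13 vCPU remain.
Put 17 vCPU in host 8; 15 vCPU remain.
Put 17 vCPU in host 9; 15 vCPU remain.
Put 9 vCPU in host 1; 0 vCPU remain.
Put 8 vCPU in host 2; 2 vCPU remain.
Put 7 vCPU in host 3; 3 vCPU remain.
Put 4 vCPU in host 4; 6 vCPU remain.
Put 2 vCPU in host 2; 0 vCPU remain.

9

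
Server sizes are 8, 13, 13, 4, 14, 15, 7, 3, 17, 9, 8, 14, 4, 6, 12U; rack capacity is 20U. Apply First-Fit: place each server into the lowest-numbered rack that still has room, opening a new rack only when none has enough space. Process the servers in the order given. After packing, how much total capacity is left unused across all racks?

33

Put 8U in rack 1; 12U remain.
Put 13U in rack 2; 7U remain.
Put 13U in rack 3; 7U remain.
Put 4U in rack 1; 8U remain.
Put 14U in rack 4; 6U remain.
Put 15U in rack 5; 5U remain.
Put 7U in rack 1; 1U remain.
Put 3U in rack 2; 4U remain.
Put 17U in rack 6; 3U remain.
Put 9U in rack 7; 11U remain.
Put 8U in rack 7; 3U remain.
Put 14U in rack 8; 6U remain.
Put 4U in rack 2; 0U remain.
Put 6U in rack 3; 1U remain.
Put 12U in rack 9; 8U remain.
9 racks × 20U = 180U; used 147U; unused 33U.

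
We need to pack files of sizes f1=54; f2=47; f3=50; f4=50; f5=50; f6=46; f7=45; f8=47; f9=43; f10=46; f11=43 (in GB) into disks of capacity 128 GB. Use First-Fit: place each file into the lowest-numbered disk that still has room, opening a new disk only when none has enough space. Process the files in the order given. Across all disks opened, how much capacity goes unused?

247

f1 (54 GB) → disk 1 (remaining 74 GB)
f2 (47 GB) → disk 1 (remaining 27 GB)
f3 (50 GB) → disk 2 (remaining 78 GB)
f4 (50 GB) → disk 2 (remaining 28 GB)
f5 (50 GB) → disk 3 (remaining 78 GB)
f6 (46 GB) → disk 3 (remaining 32 GB)
f7 (45 GB) → disk 4 (remaining 83 GB)
f8 (47 GB) → disk 4 (remaining 36 GB)
f9 (43 GB) → disk 5 (remaining 85 GB)
f10 (46 GB) → disk 5 (remaining 39 GB)
f11 (43 GB) → disk 6 (remaining 85 GB)
6 disks × 128 GB = 768 GB; used 521 GB; unused 247 GB.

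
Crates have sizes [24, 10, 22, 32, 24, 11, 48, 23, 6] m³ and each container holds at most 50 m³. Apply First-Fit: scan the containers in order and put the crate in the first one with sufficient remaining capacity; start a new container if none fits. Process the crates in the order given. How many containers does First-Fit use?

Put 24 m³ in container 1; 26 m³ remain.
Put 10 m³ in container 1; 16 m³ remain.
Put 22 m³ in container 2; 28 m³ remain.
Put 32 m³ in container 3; 18 m³ remain.
Put 24 m³ in container 2; 4 m³ remain.
Put 11 m³ in container 1; 5 m³ remain.
Put 48 m³ in container 4; 2 m³ remain.
Put 23 m³ in container 5; 27 m³ remain.
Put 6 m³ in container 3; 12 m³ remain.
Final containers: [24,10,11] [22,24] [32,6] [48] [23].

5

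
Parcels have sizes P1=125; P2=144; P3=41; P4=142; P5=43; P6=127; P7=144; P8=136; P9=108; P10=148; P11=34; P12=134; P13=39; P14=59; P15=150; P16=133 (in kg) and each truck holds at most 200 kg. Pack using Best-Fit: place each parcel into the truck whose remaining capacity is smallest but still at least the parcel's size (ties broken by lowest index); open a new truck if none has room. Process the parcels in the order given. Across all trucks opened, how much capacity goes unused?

493

truck 1: place P1 (125 kg), 75 kg left
truck 2: place P2 (144 kg), 56 kg left
truck 2: place P3 (41 kg), 15 kg left
truck 3: place P4 (142 kg), 58 kg left
truck 3: place P5 (43 kg), 15 kg left
truck 4: place P6 (127 kg), 73 kg left
truck 5: place P7 (144 kg), 56 kg left
truck 6: place P8 (136 kg), 64 kg left
truck 7: place P9 (108 kg), 92 kg left
truck 8: place P10 (148 kg), 52 kg left
truck 8: place P11 (34 kg), 18 kg left
truck 9: place P12 (134 kg), 66 kg left
truck 5: place P13 (39 kg), 17 kg left
truck 6: place P14 (59 kg), 5 kg left
truck 10: place P15 (150 kg), 50 kg left
truck 11: place P16 (133 kg), 67 kg left
11 trucks × 200 kg = 2200 kg; used 1707 kg; unused 493 kg.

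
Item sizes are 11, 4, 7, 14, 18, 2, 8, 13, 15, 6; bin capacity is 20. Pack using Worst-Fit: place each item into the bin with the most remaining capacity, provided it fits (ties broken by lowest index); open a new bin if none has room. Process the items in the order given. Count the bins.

6

bin 1: place 11, 9 left
bin 1: place 4, 5 left
bin 2: place 7, 13 left
bin 3: place 14, 6 left
bin 4: place 18, 2 left
bin 2: place 2, 11 left
bin 2: place 8, 3 left
bin 5: place 13, 7 left
bin 6: place 15, 5 left
bin 5: place 6, 1 left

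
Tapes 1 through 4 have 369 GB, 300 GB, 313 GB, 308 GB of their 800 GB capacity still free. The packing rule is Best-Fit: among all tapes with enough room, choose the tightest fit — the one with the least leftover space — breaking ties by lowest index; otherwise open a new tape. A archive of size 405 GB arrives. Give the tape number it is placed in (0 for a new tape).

0

No tape has ≥ 405 GB free, so a new tape is opened.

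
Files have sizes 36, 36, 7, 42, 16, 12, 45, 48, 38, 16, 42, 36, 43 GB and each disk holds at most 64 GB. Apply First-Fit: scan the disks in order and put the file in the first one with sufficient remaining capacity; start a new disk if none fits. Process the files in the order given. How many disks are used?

9

Put 36 GB in disk 1; 28 GB remain.
Put 36 GB in disk 2; 28 GB remain.
Put 7 GB in disk 1; 21 GB remain.
Put 42 GB in disk 3; 22 GB remain.
Put 16 GB in disk 1; 5 GB remain.
Put 12 GB in disk 2; 16 GB remain.
Put 45 GB in disk 4; 19 GB remain.
Put 48 GB in disk 5; 16 GB remain.
Put 38 GB in disk 6; 26 GB remain.
Put 16 GB in disk 2; 0 GB remain.
Put 42 GB in disk 7; 22 GB remain.
Put 36 GB in disk 8; 28 GB remain.
Put 43 GB in disk 9; 21 GB remain.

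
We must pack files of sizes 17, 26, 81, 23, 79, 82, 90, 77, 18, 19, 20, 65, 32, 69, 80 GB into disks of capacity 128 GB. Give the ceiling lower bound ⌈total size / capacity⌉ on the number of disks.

Total size = 17 + 26 + 81 + 23 + 79 + 82 + 90 + 77 + 18 + 19 + 20 + 65 + 32 + 69 + 80 = 778 GB.
⌈778 / 128⌉ = 7.

7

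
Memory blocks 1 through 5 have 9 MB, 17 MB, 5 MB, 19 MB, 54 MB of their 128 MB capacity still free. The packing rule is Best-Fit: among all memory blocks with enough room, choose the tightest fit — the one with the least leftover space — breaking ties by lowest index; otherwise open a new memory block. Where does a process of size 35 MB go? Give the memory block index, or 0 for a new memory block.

Memory blocks with room: memory block 5 (54 MB).
Tightest fit is memory block 5 with 54 MB free.

5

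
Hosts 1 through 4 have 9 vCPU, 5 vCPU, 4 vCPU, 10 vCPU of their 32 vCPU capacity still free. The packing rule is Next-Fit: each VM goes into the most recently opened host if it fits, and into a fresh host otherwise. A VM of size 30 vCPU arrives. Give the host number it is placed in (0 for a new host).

0

Next-Fit only looks at host 4, which has 10 vCPU free.
30 vCPU does not fit, so a new host is opened.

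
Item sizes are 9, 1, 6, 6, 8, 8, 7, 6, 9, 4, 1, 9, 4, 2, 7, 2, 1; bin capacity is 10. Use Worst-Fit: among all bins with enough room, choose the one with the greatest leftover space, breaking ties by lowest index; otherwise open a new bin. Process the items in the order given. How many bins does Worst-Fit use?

10

Put 9 in bin 1; 1 remain.
Put 1 in bin 1; 0 remain.
Put 6 in bin 2; 4 remain.
Put 6 in bin 3; 4 remain.
Put 8 in bin 4; 2 remain.
Put 8 in bin 5; 2 remain.
Put 7 in bin 6; 3 remain.
Put 6 in bin 7; 4 remain.
Put 9 in bin 8; 1 remain.
Put 4 in bin 2; 0 remain.
Put 1 in bin 3; 3 remain.
Put 9 in bin 9; 1 remain.
Put 4 in bin 7; 0 remain.
Put 2 in bin 3; 1 remain.
Put 7 in bin 10; 3 remain.
Put 2 in bin 6; 1 remain.
Put 1 in bin 10; 2 remain.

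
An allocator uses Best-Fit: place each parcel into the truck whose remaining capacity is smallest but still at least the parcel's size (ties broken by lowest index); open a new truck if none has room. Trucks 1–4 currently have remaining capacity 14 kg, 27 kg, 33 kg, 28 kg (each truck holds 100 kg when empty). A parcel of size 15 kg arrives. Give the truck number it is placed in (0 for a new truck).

2

Trucks with room: truck 2 (27 kg), truck 3 (33 kg), truck 4 (28 kg).
Tightest fit is truck 2 with 27 kg free.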